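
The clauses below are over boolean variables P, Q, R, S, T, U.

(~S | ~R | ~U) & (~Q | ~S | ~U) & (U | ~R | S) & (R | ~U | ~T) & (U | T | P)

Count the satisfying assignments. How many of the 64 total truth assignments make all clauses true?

Case analysis on U and R:
  U=T, R=T: forces S=F; P, Q, T free → 2^3 = 8.
  U=T, R=F: P free; 3 ways for (Q,S,T) × 2^1 = 6.
  U=F, R=T: Q free; 3 ways for (P,S,T) × 2^1 = 6.
  U=F, R=F: Q, S free; 3 ways for (P,T) × 2^2 = 12.
Total: 8 + 6 + 6 + 12 = 32.

32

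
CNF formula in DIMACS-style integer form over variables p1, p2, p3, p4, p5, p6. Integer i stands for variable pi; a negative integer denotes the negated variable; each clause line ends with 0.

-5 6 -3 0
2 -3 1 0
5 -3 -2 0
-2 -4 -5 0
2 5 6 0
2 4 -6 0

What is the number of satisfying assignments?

Split on p2, then p5.
  p2=1, p5=1: p1 free; 3 ways for (p3,p4,p6) × 2^1 = 6.
  p2=1, p5=0: forces p3=0; p1, p4, p6 free → 2^3 = 8.
  p2=0, p5=1: 7 of the 16 assignments to (p1,p3,p4,p6) work.
  p2=0, p5=0: remaining (p1,p3,p4,p6) ∈ {(0,0,1,1); (1,0,1,1); (1,1,1,1)} — 3.
Total: 6 + 8 + 7 + 3 = 24.

24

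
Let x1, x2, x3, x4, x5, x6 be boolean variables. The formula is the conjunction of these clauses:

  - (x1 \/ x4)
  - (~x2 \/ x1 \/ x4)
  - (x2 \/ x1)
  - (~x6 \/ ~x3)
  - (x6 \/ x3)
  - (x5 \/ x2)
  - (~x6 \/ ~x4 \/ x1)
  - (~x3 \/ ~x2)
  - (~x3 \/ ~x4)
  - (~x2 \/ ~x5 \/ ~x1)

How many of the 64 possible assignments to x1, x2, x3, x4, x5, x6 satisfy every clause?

The models are:
  x1=1 x2=0 x3=0 x4=0 x5=1 x6=1
  x1=1 x2=0 x3=0 x4=1 x5=1 x6=1
  x1=1 x2=0 x3=1 x4=0 x5=1 x6=0
  x1=1 x2=1 x3=0 x4=0 x5=0 x6=1
  x1=1 x2=1 x3=0 x4=1 x5=0 x6=1
Count: 5.

5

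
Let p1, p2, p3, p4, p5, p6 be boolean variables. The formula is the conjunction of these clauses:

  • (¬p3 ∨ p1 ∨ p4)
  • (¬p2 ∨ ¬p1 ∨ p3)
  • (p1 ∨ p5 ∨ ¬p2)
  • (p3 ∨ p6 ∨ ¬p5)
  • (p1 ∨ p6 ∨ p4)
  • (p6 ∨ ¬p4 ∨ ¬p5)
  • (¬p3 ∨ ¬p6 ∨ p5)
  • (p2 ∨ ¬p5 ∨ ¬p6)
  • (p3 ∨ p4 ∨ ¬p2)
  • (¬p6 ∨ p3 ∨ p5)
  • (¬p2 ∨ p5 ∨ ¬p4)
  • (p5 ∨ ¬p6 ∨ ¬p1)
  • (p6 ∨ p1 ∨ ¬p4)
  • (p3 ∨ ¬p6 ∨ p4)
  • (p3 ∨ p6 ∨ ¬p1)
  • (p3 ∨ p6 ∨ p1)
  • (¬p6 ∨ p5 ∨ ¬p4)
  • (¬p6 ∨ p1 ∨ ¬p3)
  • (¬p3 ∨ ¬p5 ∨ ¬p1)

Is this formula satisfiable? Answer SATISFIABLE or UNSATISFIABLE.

SATISFIABLE

Branch on p1: take p1 = False.
Set p2 = True and propagate.
  then p5 is forced to True.
Branch on p3: take p3 = False.
  then p6 is forced to True.
  then p4 is forced to True.
So p1=F  p2=T  p3=F  p4=T  p5=T  p6=T is a satisfying assignment.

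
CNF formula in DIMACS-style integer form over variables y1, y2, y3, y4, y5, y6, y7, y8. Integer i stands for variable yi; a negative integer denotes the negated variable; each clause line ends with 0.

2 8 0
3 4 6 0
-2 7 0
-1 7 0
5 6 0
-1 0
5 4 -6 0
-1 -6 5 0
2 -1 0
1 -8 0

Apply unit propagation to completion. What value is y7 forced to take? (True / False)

(!y1) stands alone — y1 = False.
In (!y8 || y1), y1 is now false; !y8 must hold, so y8 = False.
(y8 || y2): since y8 = False, the clause reduces to (y2). y2 = True.
In (!y2 || y7), !y2 is now false; y7 must hold, so y7 = True.

True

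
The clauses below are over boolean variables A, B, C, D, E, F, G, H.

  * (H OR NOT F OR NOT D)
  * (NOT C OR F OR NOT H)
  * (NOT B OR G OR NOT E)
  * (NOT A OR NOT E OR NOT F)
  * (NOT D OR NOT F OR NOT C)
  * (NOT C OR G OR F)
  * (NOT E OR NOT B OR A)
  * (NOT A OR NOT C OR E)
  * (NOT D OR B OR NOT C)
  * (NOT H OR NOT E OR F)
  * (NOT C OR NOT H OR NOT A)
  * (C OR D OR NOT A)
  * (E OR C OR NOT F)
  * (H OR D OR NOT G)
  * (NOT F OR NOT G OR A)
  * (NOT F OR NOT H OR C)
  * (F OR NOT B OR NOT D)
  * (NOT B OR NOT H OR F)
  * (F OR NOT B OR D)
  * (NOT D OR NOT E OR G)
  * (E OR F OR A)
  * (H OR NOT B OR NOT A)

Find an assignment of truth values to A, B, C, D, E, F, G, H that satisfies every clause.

A=F, B=F, C=T, D=F, E=T, F=T, G=F, H=T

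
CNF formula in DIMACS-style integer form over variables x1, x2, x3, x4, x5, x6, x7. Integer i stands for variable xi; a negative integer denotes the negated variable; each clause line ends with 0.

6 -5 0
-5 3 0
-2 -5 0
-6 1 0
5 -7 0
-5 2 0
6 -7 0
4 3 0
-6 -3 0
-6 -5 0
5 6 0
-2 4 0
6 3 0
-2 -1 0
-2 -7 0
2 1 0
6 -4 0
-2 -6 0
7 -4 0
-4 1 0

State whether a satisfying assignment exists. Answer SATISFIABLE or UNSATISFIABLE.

x6 = True:
  propagation gives x1=True, x3=False, x5=False, x7=False; an empty clause results — contradiction.
x6 = False:
  propagation gives x5=False; an empty clause results — contradiction.
Every branch closes, so no satisfying assignment exists.

UNSATISFIABLE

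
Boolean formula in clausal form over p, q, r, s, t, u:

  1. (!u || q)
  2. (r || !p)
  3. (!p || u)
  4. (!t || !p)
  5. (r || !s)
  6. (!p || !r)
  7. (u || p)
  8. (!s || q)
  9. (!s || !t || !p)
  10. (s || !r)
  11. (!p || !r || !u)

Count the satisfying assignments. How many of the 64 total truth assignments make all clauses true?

Satisfying assignments:
  p=F q=T r=F s=F t=F u=T
  p=F q=T r=F s=F t=T u=T
  p=F q=T r=T s=T t=F u=T
  p=F q=T r=T s=T t=T u=T
Count: 4.

4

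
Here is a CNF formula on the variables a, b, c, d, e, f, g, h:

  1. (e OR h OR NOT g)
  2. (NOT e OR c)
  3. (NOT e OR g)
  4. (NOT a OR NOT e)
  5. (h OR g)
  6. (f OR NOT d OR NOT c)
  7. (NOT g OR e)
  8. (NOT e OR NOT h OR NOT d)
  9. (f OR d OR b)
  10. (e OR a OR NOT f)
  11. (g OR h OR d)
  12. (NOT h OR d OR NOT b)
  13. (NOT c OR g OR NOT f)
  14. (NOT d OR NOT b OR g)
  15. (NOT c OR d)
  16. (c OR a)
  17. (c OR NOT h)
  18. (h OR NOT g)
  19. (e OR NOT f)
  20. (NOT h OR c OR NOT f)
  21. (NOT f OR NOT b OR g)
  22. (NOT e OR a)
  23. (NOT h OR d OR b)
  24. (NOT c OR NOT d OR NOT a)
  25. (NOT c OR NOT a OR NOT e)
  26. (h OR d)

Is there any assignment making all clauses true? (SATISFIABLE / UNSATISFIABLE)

d = True:
  e = True:
    propagation gives c=True, g=True, a=False; an empty clause results — contradiction.
  e = False:
    propagation gives g=False, h=True, b=False, c=True; an empty clause results — contradiction.
d = False:
  propagation gives c=False, e=False, g=False, h=True; an empty clause results — contradiction.
Every branch closes, so no satisfying assignment exists.

UNSATISFIABLE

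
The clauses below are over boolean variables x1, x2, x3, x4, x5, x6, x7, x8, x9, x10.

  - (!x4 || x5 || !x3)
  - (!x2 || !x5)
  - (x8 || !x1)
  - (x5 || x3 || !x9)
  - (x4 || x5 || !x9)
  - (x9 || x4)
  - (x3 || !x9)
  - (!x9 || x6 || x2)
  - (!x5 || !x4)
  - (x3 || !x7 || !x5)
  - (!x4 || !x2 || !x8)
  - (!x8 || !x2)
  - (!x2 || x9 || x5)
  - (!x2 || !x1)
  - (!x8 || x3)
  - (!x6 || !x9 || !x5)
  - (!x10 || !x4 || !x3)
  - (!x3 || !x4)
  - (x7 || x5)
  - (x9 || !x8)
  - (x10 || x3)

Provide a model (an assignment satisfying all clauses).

x1=0, x2=0, x3=0, x4=1, x5=0, x6=0, x7=1, x8=0, x9=0, x10=1

Pure literal: x1 appears only negated; assign x1 = False.
Branch on x2: take x2 = False.
The remaining clauses are satisfied by x3 = False, x4 = True, x5 = False, x6 = False, x7 = True, x8 = False, x9 = False, x10 = True.
Every clause has at least one true literal under this assignment.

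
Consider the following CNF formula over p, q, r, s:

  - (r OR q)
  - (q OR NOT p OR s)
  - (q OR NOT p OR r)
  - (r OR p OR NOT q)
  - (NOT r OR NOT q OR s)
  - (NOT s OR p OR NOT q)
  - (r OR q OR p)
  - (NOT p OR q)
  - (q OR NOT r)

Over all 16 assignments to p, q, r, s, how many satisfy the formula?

3

Satisfying assignments:
  p=T q=T r=F s=F
  p=T q=T r=F s=T
  p=T q=T r=T s=T
Count: 3.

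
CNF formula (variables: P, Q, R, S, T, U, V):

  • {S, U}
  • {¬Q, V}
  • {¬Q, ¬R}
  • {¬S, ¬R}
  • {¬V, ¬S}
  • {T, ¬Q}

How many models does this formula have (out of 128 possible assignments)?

26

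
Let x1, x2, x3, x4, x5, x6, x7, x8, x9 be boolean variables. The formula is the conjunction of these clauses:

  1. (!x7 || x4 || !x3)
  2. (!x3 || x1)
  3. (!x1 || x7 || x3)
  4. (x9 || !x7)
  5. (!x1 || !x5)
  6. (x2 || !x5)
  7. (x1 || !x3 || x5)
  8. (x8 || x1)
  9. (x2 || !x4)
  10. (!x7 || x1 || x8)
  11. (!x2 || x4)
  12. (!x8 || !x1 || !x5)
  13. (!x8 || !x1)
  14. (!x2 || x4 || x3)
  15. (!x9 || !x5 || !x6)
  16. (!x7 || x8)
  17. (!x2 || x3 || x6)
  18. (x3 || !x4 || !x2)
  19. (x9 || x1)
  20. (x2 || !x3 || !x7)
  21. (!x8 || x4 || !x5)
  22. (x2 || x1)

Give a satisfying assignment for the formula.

Set x1 = True and propagate.
  then x5 is forced to False.
  then x8 is forced to False.
  then x7 is forced to False.
  then x3 is forced to True.
Branch on x2: take x2 = False.
  then x4 is forced to False.
x6, x9 are now unconstrained; take x6 = False, x9 = False.
Check each clause:
  1. (!x3 || !x7 || x4) — !x7 is true.
  2. (!x3 || x1) — x1 is true.
  3. (x7 || x3 || !x1) — x3 is true.
  4. (x9 || !x7) — !x7 is true.
  5. (!x5 || !x1) — !x5 is true.
  6. (x2 || !x5) — !x5 is true.
  7. (x5 || !x3 || x1) — x1 is true.
  8. (x1 || x8) — x1 is true.
  9. (x2 || !x4) — !x4 is true.
  10. (!x7 || x8 || x1) — x1 is true.
  11. (!x2 || x4) — !x2 is true.
  12. (!x8 || !x1 || !x5) — !x8 is true.
  13. (!x8 || !x1) — !x8 is true.
  14. (x4 || !x2 || x3) — x3 is true.
  15. (!x9 || !x6 || !x5) — !x6 is true.
  16. (x8 || !x7) — !x7 is true.
  17. (!x2 || x3 || x6) — x3 is true.
  18. (!x4 || !x2 || x3) — x3 is true.
  19. (x1 || x9) — x1 is true.
  20. (!x3 || !x7 || x2) — !x7 is true.
  21. (x4 || !x8 || !x5) — !x8 is true.
  22. (x2 || x1) — x1 is true.

x1 = T, x2 = F, x3 = T, x4 = F, x5 = F, x6 = F, x7 = F, x8 = F, x9 = F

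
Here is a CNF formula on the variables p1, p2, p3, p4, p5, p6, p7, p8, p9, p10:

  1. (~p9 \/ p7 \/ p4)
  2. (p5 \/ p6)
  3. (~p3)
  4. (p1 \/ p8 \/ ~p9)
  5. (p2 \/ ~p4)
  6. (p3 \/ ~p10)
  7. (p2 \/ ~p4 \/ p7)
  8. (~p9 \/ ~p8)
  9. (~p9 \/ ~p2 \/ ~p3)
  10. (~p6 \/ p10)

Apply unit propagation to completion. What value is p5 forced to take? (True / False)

True

Unit clause (~p3) sets p3 = False.
(~p10 \/ p3) with p3 = False leaves only ~p10, so p10 = False.
In (~p6 \/ p10), p10 is now false; ~p6 must hold, so p6 = False.
In (p6 \/ p5), p6 is now false; p5 must hold, so p5 = True.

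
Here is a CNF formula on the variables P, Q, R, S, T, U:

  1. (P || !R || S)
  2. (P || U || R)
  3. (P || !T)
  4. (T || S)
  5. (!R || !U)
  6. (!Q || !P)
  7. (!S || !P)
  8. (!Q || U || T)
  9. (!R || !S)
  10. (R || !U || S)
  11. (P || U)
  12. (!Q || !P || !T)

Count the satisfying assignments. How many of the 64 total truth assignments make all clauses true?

Satisfying assignments:
  P=F Q=F R=F S=T T=F U=T
  P=F Q=T R=F S=T T=F U=T
  P=T Q=F R=F S=F T=T U=F
  P=T Q=F R=T S=F T=T U=F
Count: 4.

4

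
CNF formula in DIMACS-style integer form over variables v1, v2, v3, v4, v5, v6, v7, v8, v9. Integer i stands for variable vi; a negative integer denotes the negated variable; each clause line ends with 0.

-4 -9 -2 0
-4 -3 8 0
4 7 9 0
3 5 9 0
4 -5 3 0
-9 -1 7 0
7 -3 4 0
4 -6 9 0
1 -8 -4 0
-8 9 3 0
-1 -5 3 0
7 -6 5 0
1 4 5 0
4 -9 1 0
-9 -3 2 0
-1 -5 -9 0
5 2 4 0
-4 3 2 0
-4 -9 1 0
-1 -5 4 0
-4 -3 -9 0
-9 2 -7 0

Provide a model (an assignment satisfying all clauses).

v1 = 1, v2 = 1, v3 = 1, v4 = 1, v5 = 1, v6 = 0, v7 = 1, v8 = 1, v9 = 0

v6 occurs only negated in the remaining clauses — set v6 = False.
Try v1 = True.
Branch on v2: take v2 = True.
For the remaining variables, v3 = True, v4 = True, v5 = True, v7 = True, v8 = True, v9 = False works.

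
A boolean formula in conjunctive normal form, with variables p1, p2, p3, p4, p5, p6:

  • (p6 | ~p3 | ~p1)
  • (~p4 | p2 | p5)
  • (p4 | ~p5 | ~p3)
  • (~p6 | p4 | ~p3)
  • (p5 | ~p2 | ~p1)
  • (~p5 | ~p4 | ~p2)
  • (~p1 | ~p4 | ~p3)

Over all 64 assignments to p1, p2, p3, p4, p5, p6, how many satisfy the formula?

Case analysis on p4 and p3:
  p4=T, p3=T: remaining (p1,p2,p5,p6) ∈ {(F,F,T,F); (F,F,T,T); (F,T,F,F); (F,T,F,T)} — 4.
  p4=T, p3=F: p6 free; 3 ways for (p1,p2,p5) × 2^1 = 6.
  p4=F, p3=T: remaining (p1,p2,p5,p6) ∈ {(F,F,F,F); (F,T,F,F)} — 2.
  p4=F, p3=F: p6 free; 7 ways for (p1,p2,p5) × 2^1 = 14.
Total: 4 + 6 + 2 + 14 = 26.

26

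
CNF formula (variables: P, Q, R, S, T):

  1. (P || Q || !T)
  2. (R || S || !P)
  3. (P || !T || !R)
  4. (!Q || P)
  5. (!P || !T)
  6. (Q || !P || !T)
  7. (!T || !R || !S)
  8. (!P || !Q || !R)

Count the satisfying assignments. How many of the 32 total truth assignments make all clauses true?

Satisfying assignments:
  P=F Q=F R=F S=F T=F
  P=F Q=F R=F S=T T=F
  P=F Q=F R=T S=F T=F
  P=F Q=F R=T S=T T=F
  P=T Q=F R=F S=T T=F
  P=T Q=F R=T S=F T=F
  P=T Q=F R=T S=T T=F
  P=T Q=T R=F S=T T=F
That's 8 in total.

8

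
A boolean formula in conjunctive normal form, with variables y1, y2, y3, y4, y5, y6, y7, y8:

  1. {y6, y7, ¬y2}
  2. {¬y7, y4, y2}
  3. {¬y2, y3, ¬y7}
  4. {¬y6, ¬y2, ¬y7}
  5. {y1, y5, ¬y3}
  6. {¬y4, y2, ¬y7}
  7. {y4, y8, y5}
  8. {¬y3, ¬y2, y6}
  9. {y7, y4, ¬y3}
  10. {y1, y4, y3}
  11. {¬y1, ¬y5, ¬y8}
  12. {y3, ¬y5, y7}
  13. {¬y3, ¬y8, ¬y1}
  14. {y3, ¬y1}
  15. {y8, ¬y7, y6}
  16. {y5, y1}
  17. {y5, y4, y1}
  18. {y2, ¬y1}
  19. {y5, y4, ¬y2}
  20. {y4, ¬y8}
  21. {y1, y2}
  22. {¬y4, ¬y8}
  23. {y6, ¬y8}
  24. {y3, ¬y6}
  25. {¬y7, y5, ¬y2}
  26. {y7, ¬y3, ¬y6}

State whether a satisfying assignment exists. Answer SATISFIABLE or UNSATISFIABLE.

y2 = True:
  y3 = True:
    propagation gives y6=True, y7=False; an empty clause results — contradiction.
  y3 = False:
    propagation gives y7=False, y6=True; an empty clause results — contradiction.
y2 = False:
  propagation gives y1=False; an empty clause results — contradiction.
Every branch closes, so no satisfying assignment exists.

UNSATISFIABLE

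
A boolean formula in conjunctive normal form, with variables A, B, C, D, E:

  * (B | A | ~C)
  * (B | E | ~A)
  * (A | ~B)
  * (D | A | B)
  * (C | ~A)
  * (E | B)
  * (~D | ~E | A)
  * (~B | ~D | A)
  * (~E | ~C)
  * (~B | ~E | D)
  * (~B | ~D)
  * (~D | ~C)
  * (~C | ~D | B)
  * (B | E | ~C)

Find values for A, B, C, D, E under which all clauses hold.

A = 1  B = 1  C = 1  D = 0  E = 0

Set A = True and propagate.
  then C is forced to True.
  then E is forced to False.
  then B is forced to True.
  then D is forced to False.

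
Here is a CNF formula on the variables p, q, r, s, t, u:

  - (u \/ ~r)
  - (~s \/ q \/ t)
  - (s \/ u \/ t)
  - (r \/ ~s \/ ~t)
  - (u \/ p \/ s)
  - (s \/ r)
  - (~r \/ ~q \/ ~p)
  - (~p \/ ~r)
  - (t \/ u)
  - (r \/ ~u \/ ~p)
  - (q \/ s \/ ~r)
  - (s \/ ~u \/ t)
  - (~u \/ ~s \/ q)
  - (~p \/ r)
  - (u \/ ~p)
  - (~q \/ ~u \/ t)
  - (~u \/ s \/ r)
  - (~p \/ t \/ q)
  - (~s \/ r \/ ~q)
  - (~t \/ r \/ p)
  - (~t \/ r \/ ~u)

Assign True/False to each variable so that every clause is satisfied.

Branch on p: take p = False.
The remaining clauses are satisfied by q = True, r = True, s = True, t = True, u = True.

p=False, q=True, r=True, s=True, t=True, u=True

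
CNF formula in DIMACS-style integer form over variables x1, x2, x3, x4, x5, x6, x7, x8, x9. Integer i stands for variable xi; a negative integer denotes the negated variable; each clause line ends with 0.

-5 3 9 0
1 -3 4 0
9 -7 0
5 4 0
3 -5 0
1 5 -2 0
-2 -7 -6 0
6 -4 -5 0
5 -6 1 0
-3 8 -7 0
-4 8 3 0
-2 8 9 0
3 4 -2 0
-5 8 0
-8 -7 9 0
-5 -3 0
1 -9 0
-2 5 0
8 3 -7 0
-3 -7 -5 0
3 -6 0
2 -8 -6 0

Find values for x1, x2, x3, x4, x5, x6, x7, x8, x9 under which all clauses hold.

x1 occurs only positively in the remaining clauses — set x1 = True.
Pure literal: x7 appears only negated; assign x7 = False.
Try x2 = False.
The remaining clauses are satisfied by x3 = True, x4 = True, x5 = False, x6 = False, x8 = True, x9 = False.

x1=T  x2=F  x3=T  x4=T  x5=F  x6=F  x7=F  x8=T  x9=F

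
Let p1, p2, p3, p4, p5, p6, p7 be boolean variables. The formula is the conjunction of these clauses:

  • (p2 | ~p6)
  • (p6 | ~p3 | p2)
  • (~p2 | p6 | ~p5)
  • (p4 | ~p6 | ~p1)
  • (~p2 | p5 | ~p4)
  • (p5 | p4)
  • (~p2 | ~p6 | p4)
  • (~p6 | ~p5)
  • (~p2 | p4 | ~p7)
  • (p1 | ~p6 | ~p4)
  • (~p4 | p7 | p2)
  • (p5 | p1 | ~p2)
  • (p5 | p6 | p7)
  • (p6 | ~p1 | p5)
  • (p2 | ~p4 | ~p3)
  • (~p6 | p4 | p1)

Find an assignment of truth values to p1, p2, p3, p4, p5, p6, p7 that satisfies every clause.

p1=1, p2=0, p3=0, p4=0, p5=1, p6=0, p7=1

p3 occurs only negated in the remaining clauses — set p3 = False.
Branch on p1: take p1 = True.
Branch on p2: take p2 = False.
  then p6 is forced to False.
  then p5 is forced to True.
The remaining clauses are satisfied by p4 = False, p7 = True.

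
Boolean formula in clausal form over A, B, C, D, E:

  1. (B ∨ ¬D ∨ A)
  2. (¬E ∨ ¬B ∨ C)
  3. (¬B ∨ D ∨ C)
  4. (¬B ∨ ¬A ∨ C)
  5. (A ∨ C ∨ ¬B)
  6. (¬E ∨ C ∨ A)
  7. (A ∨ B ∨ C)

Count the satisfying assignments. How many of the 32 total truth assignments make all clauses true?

18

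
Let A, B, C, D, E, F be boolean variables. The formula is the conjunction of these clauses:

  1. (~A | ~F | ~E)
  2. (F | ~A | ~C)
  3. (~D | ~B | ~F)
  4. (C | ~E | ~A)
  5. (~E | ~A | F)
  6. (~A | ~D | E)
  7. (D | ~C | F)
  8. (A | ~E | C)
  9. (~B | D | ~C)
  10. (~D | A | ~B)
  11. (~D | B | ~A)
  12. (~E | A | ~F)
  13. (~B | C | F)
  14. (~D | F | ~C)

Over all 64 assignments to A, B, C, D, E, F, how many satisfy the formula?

Case analysis on A and F:
  A=1, F=1: remaining (B,C,D,E) ∈ {(0,0,0,0); (0,1,0,0); (1,0,0,0)} — 3.
  A=1, F=0: remaining (B,C,D,E) ∈ {(0,0,0,0)} — 1.
  A=0, F=1: 5 of the 16 assignments to (B,C,D,E) work.
  A=0, F=0: remaining (B,C,D,E) ∈ {(0,0,0,0); (0,0,1,0)} — 2.
Total: 3 + 1 + 5 + 2 = 11.

11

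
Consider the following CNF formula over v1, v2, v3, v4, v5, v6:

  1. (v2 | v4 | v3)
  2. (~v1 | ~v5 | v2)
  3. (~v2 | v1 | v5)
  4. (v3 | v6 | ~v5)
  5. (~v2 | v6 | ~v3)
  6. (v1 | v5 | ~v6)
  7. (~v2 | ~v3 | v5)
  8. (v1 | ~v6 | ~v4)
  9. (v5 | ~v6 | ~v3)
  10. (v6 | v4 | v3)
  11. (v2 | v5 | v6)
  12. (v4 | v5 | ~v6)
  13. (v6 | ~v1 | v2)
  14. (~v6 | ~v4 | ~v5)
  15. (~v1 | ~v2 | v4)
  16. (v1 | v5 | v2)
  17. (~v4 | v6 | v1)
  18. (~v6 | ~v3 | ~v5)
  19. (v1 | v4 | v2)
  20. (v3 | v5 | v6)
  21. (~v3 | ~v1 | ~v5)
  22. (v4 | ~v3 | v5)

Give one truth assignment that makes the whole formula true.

v1=F, v2=T, v3=F, v4=F, v5=T, v6=T

Check each clause:
  1. (v3 | v4 | v2) — v2 is true.
  2. (~v1 | ~v5 | v2) — v2 is true.
  3. (v5 | ~v2 | v1) — v5 is true.
  4. (v3 | v6 | ~v5) — v6 is true.
  5. (~v3 | ~v2 | v6) — ~v3 is true.
  6. (~v6 | v1 | v5) — v5 is true.
  7. (~v3 | v5 | ~v2) — ~v3 is true.
  8. (~v6 | v1 | ~v4) — ~v4 is true.
  9. (~v6 | v5 | ~v3) — ~v3 is true.
  10. (v6 | v3 | v4) — v6 is true.
  11. (v5 | v6 | v2) — v2 is true.
  12. (v4 | v5 | ~v6) — v5 is true.
  13. (v6 | v2 | ~v1) — v2 is true.
  14. (~v6 | ~v5 | ~v4) — ~v4 is true.
  15. (~v2 | ~v1 | v4) — ~v1 is true.
  16. (v5 | v2 | v1) — v2 is true.
  17. (v1 | v6 | ~v4) — ~v4 is true.
  18. (~v3 | ~v5 | ~v6) — ~v3 is true.
  19. (v2 | v1 | v4) — v2 is true.
  20. (v3 | v6 | v5) — v5 is true.
  21. (~v5 | ~v1 | ~v3) — ~v3 is true.
  22. (v4 | ~v3 | v5) — v5 is true.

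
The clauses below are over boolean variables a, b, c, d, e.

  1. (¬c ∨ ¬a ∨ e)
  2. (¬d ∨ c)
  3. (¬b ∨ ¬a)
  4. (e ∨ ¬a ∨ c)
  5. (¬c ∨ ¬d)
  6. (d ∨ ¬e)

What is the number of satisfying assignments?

The models are:
  a=0 b=0 c=0 d=0 e=0
  a=0 b=0 c=1 d=0 e=0
  a=0 b=1 c=0 d=0 e=0
  a=0 b=1 c=1 d=0 e=0
Count: 4.

4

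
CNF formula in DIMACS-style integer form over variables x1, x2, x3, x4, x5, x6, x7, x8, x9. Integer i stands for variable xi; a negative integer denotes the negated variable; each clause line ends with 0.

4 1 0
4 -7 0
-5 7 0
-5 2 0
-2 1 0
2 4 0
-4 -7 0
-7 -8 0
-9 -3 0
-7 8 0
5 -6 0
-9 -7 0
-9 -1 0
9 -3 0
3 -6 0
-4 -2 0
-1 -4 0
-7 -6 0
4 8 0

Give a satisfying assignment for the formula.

x1 = F  x2 = F  x3 = F  x4 = T  x5 = F  x6 = F  x7 = F  x8 = T  x9 = T

Pure literal: x6 appears only negated; assign x6 = False.
Branch on x1: take x1 = False.
  then x4 is forced to True.
  then x2 is forced to False.
  then x5 is forced to False.
  then x7 is forced to False.
Try x3 = False.
x8, x9 are now unconstrained; take x8 = True, x9 = True.
Check each clause:
  1. (x4 ∨ x1) — x4 is true.
  2. (¬x7 ∨ x4) — ¬x7 is true.
  3. (x7 ∨ ¬x5) — ¬x5 is true.
  4. (x2 ∨ ¬x5) — ¬x5 is true.
  5. (¬x2 ∨ x1) — ¬x2 is true.
  6. (x2 ∨ x4) — x4 is true.
  7. (¬x4 ∨ ¬x7) — ¬x7 is true.
  8. (¬x7 ∨ ¬x8) — ¬x7 is true.
  9. (¬x3 ∨ ¬x9) — ¬x3 is true.
  10. (¬x7 ∨ x8) — x8 is true.
  11. (¬x6 ∨ x5) — ¬x6 is true.
  12. (¬x9 ∨ ¬x7) — ¬x7 is true.
  13. (¬x1 ∨ ¬x9) — ¬x1 is true.
  14. (¬x3 ∨ x9) — x9 is true.
  15. (x3 ∨ ¬x6) — ¬x6 is true.
  16. (¬x2 ∨ ¬x4) — ¬x2 is true.
  17. (¬x4 ∨ ¬x1) — ¬x1 is true.
  18. (¬x7 ∨ ¬x6) — ¬x7 is true.
  19. (x8 ∨ x4) — x8 is true.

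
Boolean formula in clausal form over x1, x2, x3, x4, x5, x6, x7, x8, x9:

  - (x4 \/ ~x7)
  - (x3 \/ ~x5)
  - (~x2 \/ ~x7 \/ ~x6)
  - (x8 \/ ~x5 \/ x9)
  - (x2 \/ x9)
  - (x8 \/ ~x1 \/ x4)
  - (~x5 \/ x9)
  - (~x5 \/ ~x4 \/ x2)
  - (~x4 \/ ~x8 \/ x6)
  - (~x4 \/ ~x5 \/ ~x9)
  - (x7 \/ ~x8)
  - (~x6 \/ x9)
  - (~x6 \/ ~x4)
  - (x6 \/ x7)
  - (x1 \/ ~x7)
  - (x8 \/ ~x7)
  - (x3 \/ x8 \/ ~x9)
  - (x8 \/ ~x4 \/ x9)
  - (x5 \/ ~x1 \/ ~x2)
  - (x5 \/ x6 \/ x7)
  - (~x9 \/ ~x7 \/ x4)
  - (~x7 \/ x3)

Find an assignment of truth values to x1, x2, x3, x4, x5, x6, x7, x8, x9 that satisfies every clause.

x1 = False, x2 = True, x3 = True, x4 = False, x5 = True, x6 = True, x7 = False, x8 = False, x9 = True

Check each clause:
  1. (~x7 \/ x4) — ~x7 is true.
  2. (~x5 \/ x3) — x3 is true.
  3. (~x6 \/ ~x7 \/ ~x2) — ~x7 is true.
  4. (x9 \/ ~x5 \/ x8) — x9 is true.
  5. (x2 \/ x9) — x9 is true.
  6. (x8 \/ x4 \/ ~x1) — ~x1 is true.
  7. (~x5 \/ x9) — x9 is true.
  8. (~x5 \/ ~x4 \/ x2) — x2 is true.
  9. (x6 \/ ~x4 \/ ~x8) — ~x8 is true.
  10. (~x4 \/ ~x5 \/ ~x9) — ~x4 is true.
  11. (~x8 \/ x7) — ~x8 is true.
  12. (x9 \/ ~x6) — x9 is true.
  13. (~x6 \/ ~x4) — ~x4 is true.
  14. (x7 \/ x6) — x6 is true.
  15. (~x7 \/ x1) — ~x7 is true.
  16. (~x7 \/ x8) — ~x7 is true.
  17. (~x9 \/ x3 \/ x8) — x3 is true.
  18. (x9 \/ x8 \/ ~x4) — x9 is true.
  19. (~x2 \/ x5 \/ ~x1) — x5 is true.
  20. (x6 \/ x5 \/ x7) — x5 is true.
  21. (~x9 \/ ~x7 \/ x4) — ~x7 is true.
  22. (~x7 \/ x3) — ~x7 is true.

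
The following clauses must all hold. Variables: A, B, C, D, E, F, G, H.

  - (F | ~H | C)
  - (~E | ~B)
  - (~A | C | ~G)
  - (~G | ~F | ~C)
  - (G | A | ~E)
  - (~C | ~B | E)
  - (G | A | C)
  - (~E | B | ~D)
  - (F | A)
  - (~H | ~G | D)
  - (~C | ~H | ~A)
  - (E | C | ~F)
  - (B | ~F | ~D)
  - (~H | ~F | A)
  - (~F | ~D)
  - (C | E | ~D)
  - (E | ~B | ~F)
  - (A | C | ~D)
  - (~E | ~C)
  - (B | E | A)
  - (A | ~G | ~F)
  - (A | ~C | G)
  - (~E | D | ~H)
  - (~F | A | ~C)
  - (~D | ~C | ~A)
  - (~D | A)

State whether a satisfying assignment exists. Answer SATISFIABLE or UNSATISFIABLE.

Pure literal: H appears only negated; assign H = False.
Set A = True and propagate.
Try B = False.
Set C = False and propagate.
  then G is forced to False.
For the remaining variables, D = False, E = False, F = False works.
So A = T, B = F, C = F, D = F, E = F, F = F, G = F, H = F is a satisfying assignment.

SATISFIABLE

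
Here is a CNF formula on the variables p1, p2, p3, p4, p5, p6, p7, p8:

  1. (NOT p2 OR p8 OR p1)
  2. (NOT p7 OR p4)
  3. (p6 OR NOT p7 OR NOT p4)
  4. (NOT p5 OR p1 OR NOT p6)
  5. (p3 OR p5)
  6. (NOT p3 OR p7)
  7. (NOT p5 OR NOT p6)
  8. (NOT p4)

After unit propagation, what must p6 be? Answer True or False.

False

(NOT p4) stands alone — p4 = False.
(p4 OR NOT p7) with p4 = False leaves only NOT p7, so p7 = False.
(p7 OR NOT p3) with p7 = False leaves only NOT p3, so p3 = False.
From (p5 OR p3) and p3 = False: p5 = True.
(NOT p5 OR NOT p6) with p5 = True leaves only NOT p6, so p6 = False.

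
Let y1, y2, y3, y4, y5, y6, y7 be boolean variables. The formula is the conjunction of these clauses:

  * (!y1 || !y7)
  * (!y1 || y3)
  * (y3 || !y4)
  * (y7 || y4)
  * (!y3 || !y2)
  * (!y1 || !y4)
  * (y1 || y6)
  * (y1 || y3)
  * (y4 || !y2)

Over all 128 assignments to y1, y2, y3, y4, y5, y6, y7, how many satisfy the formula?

Satisfying assignments:
  y1=F y2=F y3=T y4=F y5=F y6=T y7=T
  y1=F y2=F y3=T y4=F y5=T y6=T y7=T
  y1=F y2=F y3=T y4=T y5=F y6=T y7=F
  y1=F y2=F y3=T y4=T y5=F y6=T y7=T
  y1=F y2=F y3=T y4=T y5=T y6=T y7=F
  y1=F y2=F y3=T y4=T y5=T y6=T y7=T
That's 6 in total.

6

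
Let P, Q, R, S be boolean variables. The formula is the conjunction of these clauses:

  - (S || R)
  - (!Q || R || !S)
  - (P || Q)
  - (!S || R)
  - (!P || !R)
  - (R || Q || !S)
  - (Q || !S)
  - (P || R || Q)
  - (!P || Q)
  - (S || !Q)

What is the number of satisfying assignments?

1

Satisfying assignments:
  P=0 Q=1 R=1 S=1
Count: 1.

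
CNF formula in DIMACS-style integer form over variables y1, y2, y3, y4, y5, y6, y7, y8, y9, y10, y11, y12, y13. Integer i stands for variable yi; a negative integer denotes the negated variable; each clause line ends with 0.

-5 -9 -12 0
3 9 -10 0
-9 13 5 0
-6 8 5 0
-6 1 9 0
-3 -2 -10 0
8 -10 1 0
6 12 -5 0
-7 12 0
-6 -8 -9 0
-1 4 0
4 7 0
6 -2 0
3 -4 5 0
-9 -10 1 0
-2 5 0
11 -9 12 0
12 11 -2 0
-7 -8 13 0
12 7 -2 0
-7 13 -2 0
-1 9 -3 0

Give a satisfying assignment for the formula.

y2 occurs only negated in the remaining clauses — set y2 = False.
Pure literal: y10 appears only negated; assign y10 = False.
Branch on y1: take y1 = True.
  then y4 is forced to True.
Try y3 = False.
  then y5 is forced to True.
For the remaining variables, y6 = True, y7 = False, y8 = True, y9 = False, y11 = False, y12 = True, y13 = True works.

y1=True, y2=False, y3=False, y4=True, y5=True, y6=True, y7=False, y8=True, y9=False, y10=False, y11=False, y12=True, y13=True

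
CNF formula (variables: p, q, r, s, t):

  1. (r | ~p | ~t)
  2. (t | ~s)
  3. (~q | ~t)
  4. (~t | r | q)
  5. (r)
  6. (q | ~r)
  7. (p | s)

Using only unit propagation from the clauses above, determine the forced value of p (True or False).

Unit clause (r) sets r = True.
From (q | ~r) and r = True: q = True.
(~q | ~t): since q = True, the clause reduces to (~t). t = False.
In (t | ~s), t is now false; ~s must hold, so s = False.
(p | s) with s = False leaves only p, so p = True.

True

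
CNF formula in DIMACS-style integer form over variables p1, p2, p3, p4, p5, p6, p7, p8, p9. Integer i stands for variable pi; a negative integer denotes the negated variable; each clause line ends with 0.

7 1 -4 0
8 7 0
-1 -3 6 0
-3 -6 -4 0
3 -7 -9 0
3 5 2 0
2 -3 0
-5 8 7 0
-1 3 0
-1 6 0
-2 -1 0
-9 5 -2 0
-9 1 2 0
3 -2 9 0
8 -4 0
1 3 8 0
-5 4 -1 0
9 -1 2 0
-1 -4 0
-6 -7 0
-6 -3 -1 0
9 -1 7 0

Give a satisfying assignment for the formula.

p1=0  p2=0  p3=0  p4=0  p5=1  p6=0  p7=0  p8=1  p9=0

Check each clause:
  1. (p1 OR p7 OR NOT p4) — NOT p4 is true.
  2. (p8 OR p7) — p8 is true.
  3. (NOT p3 OR NOT p1 OR p6) — NOT p3 is true.
  4. (NOT p3 OR NOT p6 OR NOT p4) — NOT p6 is true.
  5. (NOT p7 OR NOT p9 OR p3) — NOT p7 is true.
  6. (p2 OR p5 OR p3) — p5 is true.
  7. (p2 OR NOT p3) — NOT p3 is true.
  8. (NOT p5 OR p7 OR p8) — p8 is true.
  9. (NOT p1 OR p3) — NOT p1 is true.
  10. (p6 OR NOT p1) — NOT p1 is true.
  11. (NOT p2 OR NOT p1) — NOT p1 is true.
  12. (NOT p2 OR NOT p9 OR p5) — p5 is true.
  13. (NOT p9 OR p2 OR p1) — NOT p9 is true.
  14. (p3 OR NOT p2 OR p9) — NOT p2 is true.
  15. (p8 OR NOT p4) — p8 is true.
  16. (p3 OR p8 OR p1) — p8 is true.
  17. (p4 OR NOT p1 OR NOT p5) — NOT p1 is true.
  18. (p9 OR NOT p1 OR p2) — NOT p1 is true.
  19. (NOT p4 OR NOT p1) — NOT p4 is true.
  20. (NOT p6 OR NOT p7) — NOT p7 is true.
  21. (NOT p3 OR NOT p6 OR NOT p1) — NOT p6 is true.
  22. (p9 OR NOT p1 OR p7) — NOT p1 is true.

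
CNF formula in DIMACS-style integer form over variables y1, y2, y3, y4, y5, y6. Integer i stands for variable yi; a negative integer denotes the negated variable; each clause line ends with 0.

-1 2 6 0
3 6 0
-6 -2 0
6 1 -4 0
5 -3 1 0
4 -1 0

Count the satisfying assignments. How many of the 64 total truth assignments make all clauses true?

14

Split on y1, then y6.
  y1=1, y6=1: remaining (y2,y3,y4,y5) ∈ {(0,0,1,0); (0,0,1,1); (0,1,1,0); (0,1,1,1)} — 4.
  y1=1, y6=0: remaining (y2,y3,y4,y5) ∈ {(1,1,1,0); (1,1,1,1)} — 2.
  y1=0, y6=1: y4 free; 3 ways for (y2,y3,y5) × 2^1 = 6.
  y1=0, y6=0: remaining (y2,y3,y4,y5) ∈ {(0,1,0,1); (1,1,0,1)} — 2.
Total: 4 + 2 + 6 + 2 = 14.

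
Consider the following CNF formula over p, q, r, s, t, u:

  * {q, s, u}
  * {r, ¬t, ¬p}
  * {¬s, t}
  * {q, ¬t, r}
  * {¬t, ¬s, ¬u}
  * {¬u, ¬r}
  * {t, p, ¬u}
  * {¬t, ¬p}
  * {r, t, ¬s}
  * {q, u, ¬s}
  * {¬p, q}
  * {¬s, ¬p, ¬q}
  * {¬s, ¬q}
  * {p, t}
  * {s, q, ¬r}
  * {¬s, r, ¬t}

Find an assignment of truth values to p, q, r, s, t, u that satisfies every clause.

Try p = True.
  then t is forced to False.
  then s is forced to False.
  then q is forced to True.
For the remaining variables, r = False, u = False works.

p = True  q = True  r = False  s = False  t = False  u = False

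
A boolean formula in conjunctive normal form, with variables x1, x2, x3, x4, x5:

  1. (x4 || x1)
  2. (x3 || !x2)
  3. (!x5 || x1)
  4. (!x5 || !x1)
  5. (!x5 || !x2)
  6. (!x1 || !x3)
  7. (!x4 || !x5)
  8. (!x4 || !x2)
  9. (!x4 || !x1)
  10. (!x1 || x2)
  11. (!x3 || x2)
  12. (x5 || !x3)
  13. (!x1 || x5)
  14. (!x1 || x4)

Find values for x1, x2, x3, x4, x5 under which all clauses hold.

Set x1 = False and propagate.
  then x4 is forced to True.
  then x5 is forced to False.
  then x2 is forced to False.
  then x3 is forced to False.

x1=False, x2=False, x3=False, x4=True, x5=False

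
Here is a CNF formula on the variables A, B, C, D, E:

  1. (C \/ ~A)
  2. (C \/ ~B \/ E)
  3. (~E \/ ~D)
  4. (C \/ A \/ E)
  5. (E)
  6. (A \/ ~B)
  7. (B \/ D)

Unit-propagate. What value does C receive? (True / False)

Unit clause (E) sets E = True.
(~D \/ ~E): since E = True, the clause reduces to (~D). D = False.
(B \/ D) with D = False leaves only B, so B = True.
(A \/ ~B) with B = True leaves only A, so A = True.
From (C \/ ~A) and A = True: C = True.

True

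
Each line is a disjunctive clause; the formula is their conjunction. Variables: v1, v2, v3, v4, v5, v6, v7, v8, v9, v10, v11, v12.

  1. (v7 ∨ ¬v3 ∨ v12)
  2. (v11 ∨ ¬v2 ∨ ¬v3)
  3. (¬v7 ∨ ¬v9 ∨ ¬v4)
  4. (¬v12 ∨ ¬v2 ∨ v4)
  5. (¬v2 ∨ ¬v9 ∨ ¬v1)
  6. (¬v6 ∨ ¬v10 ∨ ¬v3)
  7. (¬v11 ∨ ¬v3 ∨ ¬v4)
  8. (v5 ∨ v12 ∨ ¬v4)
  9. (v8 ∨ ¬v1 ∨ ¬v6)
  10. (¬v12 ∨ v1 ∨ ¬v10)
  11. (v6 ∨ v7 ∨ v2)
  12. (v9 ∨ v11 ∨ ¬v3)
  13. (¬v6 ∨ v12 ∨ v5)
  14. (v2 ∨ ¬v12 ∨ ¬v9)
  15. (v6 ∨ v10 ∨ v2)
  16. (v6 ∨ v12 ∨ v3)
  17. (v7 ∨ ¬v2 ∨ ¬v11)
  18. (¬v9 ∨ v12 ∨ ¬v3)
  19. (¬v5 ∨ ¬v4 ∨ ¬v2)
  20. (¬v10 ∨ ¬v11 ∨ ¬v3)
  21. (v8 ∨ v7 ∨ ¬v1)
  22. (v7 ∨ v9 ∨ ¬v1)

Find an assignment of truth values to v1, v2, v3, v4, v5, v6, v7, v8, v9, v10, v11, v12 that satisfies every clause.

v1 = 1, v2 = 0, v3 = 0, v4 = 0, v5 = 1, v6 = 1, v7 = 1, v8 = 1, v9 = 0, v10 = 0, v11 = 1, v12 = 1

v8 occurs only positively in the remaining clauses — set v8 = True.
Try v1 = True.
For the remaining variables, v2 = False, v3 = False, v4 = False, v5 = True, v6 = True, v7 = True, v9 = False, v10 = False, v11 = True, v12 = True works.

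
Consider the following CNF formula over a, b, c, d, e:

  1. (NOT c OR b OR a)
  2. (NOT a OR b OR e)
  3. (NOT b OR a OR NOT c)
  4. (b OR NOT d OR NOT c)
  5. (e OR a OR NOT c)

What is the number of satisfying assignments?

19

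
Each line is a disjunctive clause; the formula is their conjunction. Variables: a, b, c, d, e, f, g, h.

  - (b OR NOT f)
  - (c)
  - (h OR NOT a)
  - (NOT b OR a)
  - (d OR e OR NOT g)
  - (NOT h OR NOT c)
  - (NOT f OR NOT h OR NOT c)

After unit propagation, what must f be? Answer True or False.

(c) stands alone — c = True.
(NOT h OR NOT c): since c = True, the clause reduces to (NOT h). h = False.
(h OR NOT a): since h = False, the clause reduces to (NOT a). a = False.
From (NOT b OR a) and a = False: b = False.
(b OR NOT f) with b = False leaves only NOT f, so f = False.

False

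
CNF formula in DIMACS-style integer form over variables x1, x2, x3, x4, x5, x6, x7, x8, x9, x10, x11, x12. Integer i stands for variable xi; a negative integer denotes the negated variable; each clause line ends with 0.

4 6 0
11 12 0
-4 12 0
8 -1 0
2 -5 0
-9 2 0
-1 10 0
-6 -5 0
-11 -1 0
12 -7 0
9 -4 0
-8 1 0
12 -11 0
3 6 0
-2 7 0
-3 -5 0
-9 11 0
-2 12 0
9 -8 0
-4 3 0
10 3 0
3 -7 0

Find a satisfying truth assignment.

x1 = False, x2 = True, x3 = True, x4 = True, x5 = False, x6 = False, x7 = True, x8 = False, x9 = True, x10 = False, x11 = True, x12 = True

x5 occurs only negated in the remaining clauses — set x5 = False.
Pure literal: x12 appears only positively; assign x12 = True.
Branch on x1: take x1 = False.
  then x8 is forced to False.
Try x2 = True.
  then x7 is forced to True.
  then x3 is forced to True.
Try x4 = True.
  then x9 is forced to True.
  then x11 is forced to True.
x6, x10 are now unconstrained; take x6 = False, x10 = False.
Every clause has at least one true literal under this assignment.
Check each clause:
  1. (x6 OR x4) — x4 is true.
  2. (x11 OR x12) — x11 is true.
  3. (NOT x4 OR x12) — x12 is true.
  4. (x8 OR NOT x1) — NOT x1 is true.
  5. (x2 OR NOT x5) — x2 is true.
  6. (x2 OR NOT x9) — x2 is true.
  7. (NOT x1 OR x10) — NOT x1 is true.
  8. (NOT x6 OR NOT x5) — NOT x6 is true.
  9. (NOT x11 OR NOT x1) — NOT x1 is true.
  10. (NOT x7 OR x12) — x12 is true.
  11. (NOT x4 OR x9) — x9 is true.
  12. (x1 OR NOT x8) — NOT x8 is true.
  13. (x12 OR NOT x11) — x12 is true.
  14. (x6 OR x3) — x3 is true.
  15. (x7 OR NOT x2) — x7 is true.
  16. (NOT x5 OR NOT x3) — NOT x5 is true.
  17. (x11 OR NOT x9) — x11 is true.
  18. (x12 OR NOT x2) — x12 is true.
  19. (NOT x8 OR x9) — NOT x8 is true.
  20. (x3 OR NOT x4) — x3 is true.
  21. (x3 OR x10) — x3 is true.
  22. (x3 OR NOT x7) — x3 is true.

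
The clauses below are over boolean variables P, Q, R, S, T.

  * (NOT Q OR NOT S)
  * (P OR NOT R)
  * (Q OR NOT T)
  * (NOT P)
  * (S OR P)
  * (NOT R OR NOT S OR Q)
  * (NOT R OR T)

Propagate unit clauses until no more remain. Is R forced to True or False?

False

(NOT P) is a unit clause: P = False.
(P OR NOT R): since P = False, the clause reduces to (NOT R). R = False.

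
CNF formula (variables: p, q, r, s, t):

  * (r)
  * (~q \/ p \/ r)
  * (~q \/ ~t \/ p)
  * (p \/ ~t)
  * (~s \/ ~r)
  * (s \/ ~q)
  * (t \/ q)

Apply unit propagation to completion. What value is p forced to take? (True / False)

(r) stands alone — r = True.
(~r \/ ~s) with r = True leaves only ~s, so s = False.
In (s \/ ~q), s is now false; ~q must hold, so q = False.
In (t \/ q), q is now false; t must hold, so t = True.
In (~t \/ p), ~t is now false; p must hold, so p = True.

True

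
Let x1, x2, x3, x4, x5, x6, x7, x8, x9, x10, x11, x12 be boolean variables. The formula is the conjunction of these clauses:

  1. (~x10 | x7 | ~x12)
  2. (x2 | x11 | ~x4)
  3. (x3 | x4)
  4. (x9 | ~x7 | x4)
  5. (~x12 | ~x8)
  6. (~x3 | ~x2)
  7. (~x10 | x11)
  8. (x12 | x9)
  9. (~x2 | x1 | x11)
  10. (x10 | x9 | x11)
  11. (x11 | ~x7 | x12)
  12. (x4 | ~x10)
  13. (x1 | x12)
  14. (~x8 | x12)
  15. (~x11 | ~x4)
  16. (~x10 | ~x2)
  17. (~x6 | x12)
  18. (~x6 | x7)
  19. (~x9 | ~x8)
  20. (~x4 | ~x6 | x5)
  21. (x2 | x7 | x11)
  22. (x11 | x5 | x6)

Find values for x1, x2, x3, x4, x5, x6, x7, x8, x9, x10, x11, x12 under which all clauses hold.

x1=True  x2=False  x3=True  x4=False  x5=True  x6=False  x7=False  x8=False  x9=True  x10=False  x11=True  x12=True

Check each clause:
  1. (x7 | ~x10 | ~x12) — ~x10 is true.
  2. (x2 | ~x4 | x11) — x11 is true.
  3. (x3 | x4) — x3 is true.
  4. (~x7 | x9 | x4) — x9 is true.
  5. (~x8 | ~x12) — ~x8 is true.
  6. (~x2 | ~x3) — ~x2 is true.
  7. (x11 | ~x10) — x11 is true.
  8. (x9 | x12) — x9 is true.
  9. (x11 | ~x2 | x1) — x1 is true.
  10. (x11 | x9 | x10) — x9 is true.
  11. (~x7 | x11 | x12) — ~x7 is true.
  12. (~x10 | x4) — ~x10 is true.
  13. (x12 | x1) — x1 is true.
  14. (~x8 | x12) — ~x8 is true.
  15. (~x11 | ~x4) — ~x4 is true.
  16. (~x2 | ~x10) — ~x2 is true.
  17. (~x6 | x12) — ~x6 is true.
  18. (x7 | ~x6) — ~x6 is true.
  19. (~x8 | ~x9) — ~x8 is true.
  20. (~x6 | x5 | ~x4) — ~x6 is true.
  21. (x2 | x11 | x7) — x11 is true.
  22. (x6 | x11 | x5) — x11 is true.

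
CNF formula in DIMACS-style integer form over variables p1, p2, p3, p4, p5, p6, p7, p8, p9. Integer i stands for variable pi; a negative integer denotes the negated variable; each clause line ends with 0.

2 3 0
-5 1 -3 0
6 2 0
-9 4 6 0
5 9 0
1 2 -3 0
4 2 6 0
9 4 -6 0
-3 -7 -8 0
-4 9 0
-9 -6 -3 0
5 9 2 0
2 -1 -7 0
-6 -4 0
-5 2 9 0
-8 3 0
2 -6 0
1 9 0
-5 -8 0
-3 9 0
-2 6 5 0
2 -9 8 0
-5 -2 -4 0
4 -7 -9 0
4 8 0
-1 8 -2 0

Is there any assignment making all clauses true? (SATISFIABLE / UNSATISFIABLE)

p2 = True:
  p9 = True:
    p4 = True:
      propagation gives p6=False, p5=True; contradiction.
    p4 = False:
      propagation gives p6=True, p3=False, p8=False; contradiction.
  p9 = False:
    propagation gives p5=True, p4=False, p6=False, p1=True; an empty clause results — contradiction.
p2 = False:
  propagation gives p3=True, p6=True; an empty clause results — contradiction.
Every branch closes, so no satisfying assignment exists.

UNSATISFIABLE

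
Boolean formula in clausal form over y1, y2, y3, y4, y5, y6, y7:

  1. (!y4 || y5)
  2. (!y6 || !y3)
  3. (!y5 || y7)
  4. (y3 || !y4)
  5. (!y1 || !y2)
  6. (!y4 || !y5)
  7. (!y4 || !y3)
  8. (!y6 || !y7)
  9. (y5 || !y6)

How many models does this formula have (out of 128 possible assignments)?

18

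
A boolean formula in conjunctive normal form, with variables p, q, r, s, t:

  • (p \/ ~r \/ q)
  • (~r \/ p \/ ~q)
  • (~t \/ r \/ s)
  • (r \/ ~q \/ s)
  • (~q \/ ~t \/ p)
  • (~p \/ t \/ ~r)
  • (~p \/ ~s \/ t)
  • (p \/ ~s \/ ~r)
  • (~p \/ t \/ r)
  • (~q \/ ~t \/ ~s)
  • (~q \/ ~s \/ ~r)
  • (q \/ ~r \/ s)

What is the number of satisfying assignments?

7

The models are:
  p=F q=F r=F s=F t=F
  p=F q=F r=F s=T t=F
  p=F q=F r=F s=T t=T
  p=F q=T r=F s=T t=F
  p=T q=F r=F s=T t=T
  p=T q=F r=T s=T t=T
  p=T q=T r=T s=F t=T
That's 7 in total.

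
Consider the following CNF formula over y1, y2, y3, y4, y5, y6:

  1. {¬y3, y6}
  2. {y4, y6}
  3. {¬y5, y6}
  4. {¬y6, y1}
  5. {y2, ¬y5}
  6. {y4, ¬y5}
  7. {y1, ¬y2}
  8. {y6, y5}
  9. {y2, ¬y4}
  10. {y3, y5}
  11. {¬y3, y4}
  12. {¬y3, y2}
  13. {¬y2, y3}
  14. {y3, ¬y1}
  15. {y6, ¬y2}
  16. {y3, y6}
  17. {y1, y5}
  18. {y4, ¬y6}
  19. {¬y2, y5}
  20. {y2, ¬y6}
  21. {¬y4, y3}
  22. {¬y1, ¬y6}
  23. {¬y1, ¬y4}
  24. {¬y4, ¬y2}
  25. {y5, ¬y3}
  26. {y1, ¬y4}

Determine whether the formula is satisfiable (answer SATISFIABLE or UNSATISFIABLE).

y6 = True:
  propagation gives y1=True; an empty clause results — contradiction.
y6 = False:
  propagation gives y3=False; an empty clause results — contradiction.
Every branch closes, so no satisfying assignment exists.

UNSATISFIABLE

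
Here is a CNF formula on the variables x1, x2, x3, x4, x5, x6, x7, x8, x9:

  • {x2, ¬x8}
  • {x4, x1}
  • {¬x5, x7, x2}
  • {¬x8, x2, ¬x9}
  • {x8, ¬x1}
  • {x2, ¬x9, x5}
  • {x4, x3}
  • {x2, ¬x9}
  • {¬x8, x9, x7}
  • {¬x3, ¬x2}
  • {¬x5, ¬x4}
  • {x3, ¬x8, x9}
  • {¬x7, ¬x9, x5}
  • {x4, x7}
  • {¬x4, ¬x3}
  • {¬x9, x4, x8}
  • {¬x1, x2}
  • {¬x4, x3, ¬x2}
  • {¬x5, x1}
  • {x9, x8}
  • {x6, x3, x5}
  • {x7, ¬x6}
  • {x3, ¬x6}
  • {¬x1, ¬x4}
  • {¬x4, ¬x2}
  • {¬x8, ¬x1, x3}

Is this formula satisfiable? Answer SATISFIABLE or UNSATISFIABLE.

x2 = True:
  propagation gives x3=False, x4=True; an empty clause results — contradiction.
x2 = False:
  propagation gives x8=False, x1=False, x4=True, x9=False; an empty clause results — contradiction.
Every branch closes, so no satisfying assignment exists.

UNSATISFIABLE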